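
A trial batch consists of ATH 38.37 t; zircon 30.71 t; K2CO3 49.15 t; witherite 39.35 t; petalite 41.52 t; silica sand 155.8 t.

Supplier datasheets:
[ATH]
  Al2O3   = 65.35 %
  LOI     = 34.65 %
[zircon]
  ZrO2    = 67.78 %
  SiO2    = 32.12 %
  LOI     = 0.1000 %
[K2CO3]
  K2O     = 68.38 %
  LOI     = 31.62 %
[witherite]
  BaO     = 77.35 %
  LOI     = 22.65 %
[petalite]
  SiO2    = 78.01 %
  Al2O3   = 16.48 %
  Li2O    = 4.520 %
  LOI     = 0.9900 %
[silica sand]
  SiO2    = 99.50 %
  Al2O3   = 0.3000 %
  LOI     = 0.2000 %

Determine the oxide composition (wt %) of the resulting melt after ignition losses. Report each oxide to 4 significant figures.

Glass mass = 316.4 t (batch 354.9 − LOI 38.50).
Composition: K2O 10.62%, ZrO2 6.579%, SiO2 62.35%, BaO 9.620%, Al2O3 10.24%, Li2O 0.5931%

In-progress results are displayed rounded off to 4 significant digits in the printout — each numeric step holds full precision in every operation — each reported result takes just one rounding. The derived quantities are rebuilt in full precision (LOI, net glass mass, the yield, the six compositions, the totals) using the weight values per 316.4 t of glass exactly as shown in question or answer.
Oxide masses out of the charge:
  K2O: 49.15·0.6838 = 33.61 t
  ZrO2: 30.71·0.6778 = 20.82 t
  SiO2: 30.71·0.3212 + 41.52·0.7801 + 155.8·0.9950 = 197.3 t
  BaO: 39.35·0.7735 = 30.44 t
  Al2O3: 38.37·0.6535 + 41.52·0.1648 + 155.8·0.003000 = 32.38 t
  Li2O: 41.52·0.04520 = 1.877 t
LOI: 38.37·0.3465 + 30.71·0.001000 + 49.15·0.3162 + 39.35·0.2265 + 41.52·0.009900 + 155.8·0.002000 = 38.50 t
Resulting glass, batch − LOI: 354.9 − 38.50 = 316.4 t (matching Σ of the oxides)
each oxide over glass, ×100, is wt %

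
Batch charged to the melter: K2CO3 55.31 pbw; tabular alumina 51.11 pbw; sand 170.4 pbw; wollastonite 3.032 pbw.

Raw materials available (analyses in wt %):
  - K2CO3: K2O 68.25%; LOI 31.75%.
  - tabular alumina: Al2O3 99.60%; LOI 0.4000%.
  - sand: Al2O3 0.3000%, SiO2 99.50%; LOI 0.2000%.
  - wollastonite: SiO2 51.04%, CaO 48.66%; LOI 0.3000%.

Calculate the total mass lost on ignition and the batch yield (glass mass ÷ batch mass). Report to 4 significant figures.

LOI loss = 18.12 pbw; glass = 261.7 pbw; yield = 93.53%

Mid-chain values appear rounded to four significant digits when written out — the whole derivation keeps full precision at each step; each reported value undergoes a single rounding. The derived quantities are recomputed using the weight values at 261.7 pbw of glass at full float precision (the totals, ignition loss, the yield, net glass mass, the four compositions) exactly as shown in the problem or answer text.
Loss on ignition, line by line:
  K2CO3: 55.31 × 0.3175 = 17.56 pbw
  tabular alumina: 51.11 × 0.004000 = 0.2044 pbw
  sand: 170.4 × 0.002000 = 0.3408 pbw
  wollastonite: 3.032 × 0.003000 = 0.009096 pbw
Total LOI = 18.12 pbw
Glass = batch − LOI = 279.9 − 18.12 = 261.7 pbw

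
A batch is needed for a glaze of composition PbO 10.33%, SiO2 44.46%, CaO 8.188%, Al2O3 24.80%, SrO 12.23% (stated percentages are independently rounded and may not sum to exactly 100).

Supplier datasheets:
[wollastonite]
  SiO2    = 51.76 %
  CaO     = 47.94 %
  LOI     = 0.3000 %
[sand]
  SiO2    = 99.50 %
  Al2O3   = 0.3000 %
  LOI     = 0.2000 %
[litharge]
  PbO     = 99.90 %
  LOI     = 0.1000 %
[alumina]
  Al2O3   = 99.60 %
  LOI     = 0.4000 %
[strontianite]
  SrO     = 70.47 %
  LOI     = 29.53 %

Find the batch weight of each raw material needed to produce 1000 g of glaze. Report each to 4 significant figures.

In-progress results are shown rounded to 4 significant digits within the worked lines; the whole derivation maintains exact precision in all steps; each reported result receives exactly one rounding — all derived quantities, including yield, totals, the five compositions, glass mass, LOI, are re-derived from the weighed amounts for 1000 g of glass at exact precision as given in either problem or answer.
Per-oxide target masses for 1000 g glaze:
  PbO: 10.33% × 1000 = 103.3 g
  SiO2: 44.46% × 1000 = 444.6 g
  CaO: 8.188% × 1000 = 81.88 g
  Al2O3: 24.80% × 1000 = 248.0 g
  SrO: 12.23% × 1000 = 122.3 g
A balance pass over the oxides, working from each reported weight, at the basis given (oxide sums agree with the targets within answer rounding):
  PbO: 103.4·0.9990 = 103.3 g (target 103.3 g)
  SiO2: 170.8·0.5176 + 358.0·0.9950 = 444.6 g (target 444.6 g)
  CaO: 170.8·0.4794 = 81.88 g (target 81.88 g)
  Al2O3: 358.0·0.003000 + 247.9·0.9960 = 248.0 g (target 248.0 g)
  SrO: 173.5·0.7047 = 122.3 g (target 122.3 g)
Glass-mass bookkeeping: net batch after ignition = 1000 g (the Σ of target masses is 1000 g; with the basis standing at 1000 g — gaps are rounding artifacts).
Total batch = Σ batch = 1054 g; LOI removed, Σ of batch·LOI: 53.56 g; glass ÷ batch gives a yield of 94.92%.

Batch per 1000 g glaze:
  wollastonite: 170.8 g
  sand: 358.0 g
  litharge: 103.4 g
  alumina: 247.9 g
  strontianite: 173.5 g
Total batch = 1054 g; LOI loss = 53.56 g; yield = 94.92%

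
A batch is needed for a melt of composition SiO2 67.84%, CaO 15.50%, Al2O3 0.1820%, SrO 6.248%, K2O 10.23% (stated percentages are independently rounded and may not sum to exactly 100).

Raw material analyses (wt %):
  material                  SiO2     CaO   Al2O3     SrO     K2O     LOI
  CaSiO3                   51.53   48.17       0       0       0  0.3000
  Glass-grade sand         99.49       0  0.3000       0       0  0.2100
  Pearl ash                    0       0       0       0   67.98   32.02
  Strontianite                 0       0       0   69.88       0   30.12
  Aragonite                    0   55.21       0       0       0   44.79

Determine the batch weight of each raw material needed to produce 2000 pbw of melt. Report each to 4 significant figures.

Working values are displayed (rounded to 4 significant figures) on the page; each numeric step holds full precision end to end. A single rounding finalizes each reported figure — the derived quantities, which include net glass mass, the yield, five oxide percentages, ignition loss, totals, are re-derived in full precision, as given in either problem or answer, from the batch weights per 2000 pbw of glass.
Oxide-by-oxide targets in 2000 pbw melt:
  SiO2: 67.84% × 2000 = 1357 pbw
  CaO: 15.50% × 2000 = 310.0 pbw
  Al2O3: 0.1820% × 2000 = 3.640 pbw
  SrO: 6.248% × 2000 = 125.0 pbw
  K2O: 10.23% × 2000 = 204.6 pbw
Checking each oxide sum per the reported batch figures, versus the basis set out (summed amounts equal target values within answer rounding):
  SiO2: 290.4·0.5153 + 1213·0.9949 = 1356 pbw (target 1357 pbw)
  CaO: 290.4·0.4817 + 308.1·0.5521 = 310.0 pbw (target 310.0 pbw)
  Al2O3: 1213·0.003000 = 3.639 pbw (target 3.640 pbw)
  SrO: 178.8·0.6988 = 124.9 pbw (target 125.0 pbw)
  K2O: 301.0·0.6798 = 204.6 pbw (target 204.6 pbw)
Mass balance on the glass: batch total minus LOI = 2000 pbw (the targets, summed, come to 2000 pbw; against the stated basis, 2000 pbw — a pure rounding effect).
Batch total: Σ batch = 2291 pbw; Σ batch·LOI gives LOI loss = 291.7 pbw; the yield ratio, glass ÷ batch: 87.27%.

Batch per 2000 pbw melt:
  CaSiO3: 290.4 pbw
  Glass-grade sand: 1213 pbw
  Pearl ash: 301.0 pbw
  Strontianite: 178.8 pbw
  Aragonite: 308.1 pbw
Total batch = 2291 pbw; LOI loss = 291.7 pbw; yield = 87.27%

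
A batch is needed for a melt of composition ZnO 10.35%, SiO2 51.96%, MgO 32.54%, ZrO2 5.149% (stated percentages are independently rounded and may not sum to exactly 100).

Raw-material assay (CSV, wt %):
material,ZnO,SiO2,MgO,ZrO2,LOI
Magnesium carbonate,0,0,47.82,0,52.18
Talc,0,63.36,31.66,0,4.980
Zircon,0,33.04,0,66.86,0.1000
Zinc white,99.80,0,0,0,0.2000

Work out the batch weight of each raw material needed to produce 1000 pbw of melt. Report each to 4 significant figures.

All internal work maintains exact precision at each step; working values are rounded to four significant digits when quoted; each reported figure is rounded just once; all derived quantities, which include LOI, the totals, yield, the four compositions, net glass mass, are carried at exact precision, as quoted within question or answer, using the weight values for 1000 pbw of glass.
Per-oxide target masses for 1000 pbw melt:
  ZnO: 10.35% × 1000 = 103.5 pbw
  SiO2: 51.96% × 1000 = 519.6 pbw
  MgO: 32.54% × 1000 = 325.4 pbw
  ZrO2: 5.149% × 1000 = 51.49 pbw
Checking each oxide sum given the weights on record, per the basis as stated (summed amounts equal target values given rounding of the digits):
  ZnO: 103.7·0.9980 = 103.5 pbw (target 103.5 pbw)
  SiO2: 779.9·0.6336 + 77.01·0.3304 = 519.6 pbw (target 519.6 pbw)
  MgO: 164.1·0.4782 + 779.9·0.3166 = 325.4 pbw (target 325.4 pbw)
  ZrO2: 77.01·0.6686 = 51.49 pbw (target 51.49 pbw)
Glass mass check: batch total minus LOI = 1000 pbw (the targets, summed, come to 1000 pbw; versus the stated basis of 1000 pbw — deltas are rounding alone).
Batch total: Σ batch = 1125 pbw; LOI loss = Σ batch·LOI = 124.8 pbw; yield: glass divided by total = 88.91%.

Batch per 1000 pbw melt:
  Magnesium carbonate: 164.1 pbw
  Talc: 779.9 pbw
  Zircon: 77.01 pbw
  Zinc white: 103.7 pbw
Total batch = 1125 pbw; LOI loss = 124.8 pbw; yield = 88.91%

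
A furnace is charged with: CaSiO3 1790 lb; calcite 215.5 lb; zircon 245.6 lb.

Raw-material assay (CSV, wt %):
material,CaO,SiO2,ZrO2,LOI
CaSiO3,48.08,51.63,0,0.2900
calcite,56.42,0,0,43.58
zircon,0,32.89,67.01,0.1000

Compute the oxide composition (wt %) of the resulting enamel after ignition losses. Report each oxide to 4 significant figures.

Glass mass = 2152 lb (batch 2251 − LOI 99.35).
Composition: CaO 45.65%, SiO2 46.70%, ZrO2 7.649%

Values along the way appear, rounded to 4 significant digits, across the worked steps — all internal work keeps exact precision all the way through. Every reported value is rounded exactly once. The derived quantities (yield, three oxide percentages, glass mass, totals, LOI) are carried from the batch weights on 2152 lb of glass in full float precision, exactly as shown in either problem or answer.
Mass of each oxide from the mix:
  CaO: 1790·0.4808 + 215.5·0.5642 = 982.2 lb
  SiO2: 1790·0.5163 + 245.6·0.3289 = 1005 lb
  ZrO2: 245.6·0.6701 = 164.6 lb
LOI: 1790·0.002900 + 215.5·0.4358 + 245.6·0.001000 = 99.35 lb
The glass mass, total less LOI, = 2251 − 99.35 = 2152 lb (consistent with Σ oxide mass)
oxide / glass × 100 gives the wt %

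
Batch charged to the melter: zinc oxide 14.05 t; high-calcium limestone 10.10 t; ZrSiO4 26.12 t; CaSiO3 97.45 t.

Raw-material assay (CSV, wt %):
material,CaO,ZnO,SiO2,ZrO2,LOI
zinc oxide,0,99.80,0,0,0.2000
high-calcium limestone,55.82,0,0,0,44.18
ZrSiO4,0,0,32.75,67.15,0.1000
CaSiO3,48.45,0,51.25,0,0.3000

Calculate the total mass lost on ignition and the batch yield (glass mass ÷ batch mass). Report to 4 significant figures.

LOI loss = 4.809 t; glass = 142.9 t; yield = 96.74%

Mid-chain values appear with 4-significant-figure rounding alongside each step. Each numeric step maintains full float precision throughout — each reported result receives exactly one rounding. All derived quantities (net glass mass, the yield, totals, ignition loss, four oxide percentages) are rebuilt using the weight values at 142.9 t of glass at exact precision, as written in either problem or answer.
Per-material ignition loss:
  zinc oxide: 14.05 × 0.002000 = 0.02810 t
  high-calcium limestone: 10.10 × 0.4418 = 4.462 t
  ZrSiO4: 26.12 × 0.001000 = 0.02612 t
  CaSiO3: 97.45 × 0.003000 = 0.2923 t
Total LOI = 4.809 t
Glass = batch − LOI = 147.7 − 4.809 = 142.9 t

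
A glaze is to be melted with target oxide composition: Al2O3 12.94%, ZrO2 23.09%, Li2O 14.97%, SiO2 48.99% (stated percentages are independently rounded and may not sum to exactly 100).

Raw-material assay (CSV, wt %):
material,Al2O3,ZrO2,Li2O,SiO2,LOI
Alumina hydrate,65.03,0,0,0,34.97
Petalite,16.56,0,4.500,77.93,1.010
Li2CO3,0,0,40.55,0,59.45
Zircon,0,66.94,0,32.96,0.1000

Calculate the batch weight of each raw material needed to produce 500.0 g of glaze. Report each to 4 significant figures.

Batch per 500.0 g glaze:
  Alumina hydrate: 38.03 g
  Petalite: 241.4 g
  Li2CO3: 157.8 g
  Zircon: 172.5 g
Total batch = 609.7 g; LOI loss = 109.7 g; yield = 82.00%

The intermediate values are displayed rounded off to 4 significant digits across the worked steps — the working math keeps full precision in every operation — each reported number is rounded only once; all derived quantities are carried in full precision (the four compositions, ignition loss, yield, glass mass, the totals) from the batch weights on 500.0 g of glass precisely as stated by question or answer.
Target masses of each oxide per 500.0 g glaze:
  Al2O3: 12.94% × 500.0 = 64.70 g
  ZrO2: 23.09% × 500.0 = 115.4 g
  Li2O: 14.97% × 500.0 = 74.85 g
  SiO2: 48.99% × 500.0 = 245.0 g
Balance tally, oxide-wise, from the weights as reported, on the stated basis (sums match the target masses exact up to rounding of places):
  Al2O3: 38.03·0.6503 + 241.4·0.1656 = 64.71 g (target 64.70 g)
  ZrO2: 172.5·0.6694 = 115.5 g (target 115.4 g)
  Li2O: 241.4·0.04500 + 157.8·0.4055 = 74.85 g (target 74.85 g)
  SiO2: 241.4·0.7793 + 172.5·0.3296 = 245.0 g (target 245.0 g)
The glass-mass cross-check: batch total minus LOI = 500.0 g (summing oxide targets gives 500.0 g; versus the stated basis of 500.0 g — a pure rounding effect).
Summing the batch: Σ batch = 609.7 g; Σ batch·LOI gives LOI loss = 109.7 g; the yield ratio, glass ÷ batch: 82.00%.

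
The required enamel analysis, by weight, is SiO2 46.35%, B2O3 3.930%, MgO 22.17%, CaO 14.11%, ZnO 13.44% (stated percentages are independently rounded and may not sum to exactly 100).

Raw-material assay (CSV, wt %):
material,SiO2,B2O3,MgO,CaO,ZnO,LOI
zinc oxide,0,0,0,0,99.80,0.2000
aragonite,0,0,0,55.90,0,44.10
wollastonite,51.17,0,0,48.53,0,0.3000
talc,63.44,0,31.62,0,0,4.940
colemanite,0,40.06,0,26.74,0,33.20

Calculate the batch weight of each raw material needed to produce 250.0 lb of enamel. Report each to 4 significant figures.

Batch per 250.0 lb enamel:
  zinc oxide: 33.67 lb
  aragonite: 43.44 lb
  wollastonite: 9.135 lb
  talc: 175.3 lb
  colemanite: 24.53 lb
Total batch = 286.1 lb; LOI loss = 36.06 lb; yield = 87.40%

Working values are displayed with 4-significant-figure rounding at each printed step. Every computation holds exact precision in every operation. Each reported result includes exactly one rounding; the derived quantities, including glass mass, yield, the five compositions, LOI, the totals, are rebuilt starting from the weights for 250.0 lb of glass at full precision as given in the question or the answer.
Target masses of each oxide per 250.0 lb enamel:
  SiO2: 46.35% × 250.0 = 115.9 lb
  B2O3: 3.930% × 250.0 = 9.825 lb
  MgO: 22.17% × 250.0 = 55.42 lb
  CaO: 14.11% × 250.0 = 35.28 lb
  ZnO: 13.44% × 250.0 = 33.60 lb
Per-oxide balance check given the weights on record, relative to the basis at hand (delivered sums recover each target net of answer rounding effects):
  SiO2: 9.135·0.5117 + 175.3·0.6344 = 115.9 lb (target 115.9 lb)
  B2O3: 24.53·0.4006 = 9.827 lb (target 9.825 lb)
  MgO: 175.3·0.3162 = 55.43 lb (target 55.42 lb)
  CaO: 43.44·0.5590 + 9.135·0.4853 + 24.53·0.2674 = 35.28 lb (target 35.28 lb)
  ZnO: 33.67·0.9980 = 33.60 lb (target 33.60 lb)
Glass-mass closure: total batch − LOI = 250.0 lb (targets for the oxides total 250.0 lb; the stated basis being 250.0 lb — gaps are rounding artifacts).
Batch total: Σ batch = 286.1 lb; the LOI term Σ batch·LOI equals 36.06 lb; yield = glass ÷ total batch = 87.40%.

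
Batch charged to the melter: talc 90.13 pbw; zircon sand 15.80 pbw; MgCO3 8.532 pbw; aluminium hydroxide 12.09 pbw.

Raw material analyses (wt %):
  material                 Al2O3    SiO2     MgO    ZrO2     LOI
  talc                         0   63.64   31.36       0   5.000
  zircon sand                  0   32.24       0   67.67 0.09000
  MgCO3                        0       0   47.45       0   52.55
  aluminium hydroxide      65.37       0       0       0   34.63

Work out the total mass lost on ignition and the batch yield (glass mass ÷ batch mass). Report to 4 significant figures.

The whole derivation holds full float precision all the way through — intermediates are printed, rounded to 4 significant digits, in the working; each reported number is rounded just once; all derived quantities, including the totals, four oxide percentages, the yield, glass mass, ignition loss, are rebuilt using the weight values for 113.4 pbw of glass in exact precision as they appear in question or answer.
Per-material ignition loss:
  talc: 90.13 × 0.05000 = 4.506 pbw
  zircon sand: 15.80 × 9.000e-04 = 0.01422 pbw
  MgCO3: 8.532 × 0.5255 = 4.484 pbw
  aluminium hydroxide: 12.09 × 0.3463 = 4.187 pbw
Total LOI = 13.19 pbw
Glass = batch − LOI = 126.6 − 13.19 = 113.4 pbw

LOI loss = 13.19 pbw; glass = 113.4 pbw; yield = 89.58%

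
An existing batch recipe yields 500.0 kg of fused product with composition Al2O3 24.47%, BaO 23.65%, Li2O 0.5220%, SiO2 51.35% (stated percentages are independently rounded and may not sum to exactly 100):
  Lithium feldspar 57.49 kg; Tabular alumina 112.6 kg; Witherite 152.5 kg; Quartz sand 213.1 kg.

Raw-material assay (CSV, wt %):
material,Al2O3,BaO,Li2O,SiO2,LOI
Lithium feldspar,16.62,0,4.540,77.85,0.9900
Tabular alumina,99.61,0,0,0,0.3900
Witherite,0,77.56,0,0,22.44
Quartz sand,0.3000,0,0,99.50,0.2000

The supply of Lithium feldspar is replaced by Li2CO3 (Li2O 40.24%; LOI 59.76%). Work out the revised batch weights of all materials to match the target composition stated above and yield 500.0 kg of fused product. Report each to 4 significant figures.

Working values appear, with 4-significant-figure rounding, in the printout; all arithmetic carries full float precision through every step; a single rounding completes every reported value; all derived quantities, which include the four compositions, the totals, LOI, the yield, net glass mass, are rebuilt at full precision, precisely as stated by problem or answer, starting from the weights on 500.0 kg of glass.
Per-oxide target masses for 500.0 kg fused product:
  Al2O3: 24.47% × 500.0 = 122.4 kg
  BaO: 23.65% × 500.0 = 118.2 kg
  Li2O: 0.5220% × 500.0 = 2.610 kg
  SiO2: 51.35% × 500.0 = 256.8 kg
A balance pass over the oxides, with the batch weights as given, under the basis named above (sum by sum, the targets are met inside rounding margins):
  Al2O3: 122.1·0.9961 + 258.0·0.003000 = 122.4 kg (target 122.4 kg)
  BaO: 152.5·0.7756 = 118.3 kg (target 118.2 kg)
  Li2O: 6.486·0.4024 = 2.610 kg (target 2.610 kg)
  SiO2: 258.0·0.9950 = 256.7 kg (target 256.8 kg)
Glass-mass bookkeeping: net batch after ignition = 500.0 kg (the Σ of target masses is 500.0 kg; stated basis 500.0 kg — a pure rounding effect).
Batch grand total — Σ batch = 539.1 kg; LOI loss = Σ batch·LOI = 39.09 kg; glass ÷ batch gives a yield of 92.75%.

Revised batch per 500.0 kg fused product:
  Li2CO3: 6.486 kg
  Tabular alumina: 122.1 kg
  Witherite: 152.5 kg
  Quartz sand: 258.0 kg
Total batch = 539.1 kg; LOI loss = 39.09 kg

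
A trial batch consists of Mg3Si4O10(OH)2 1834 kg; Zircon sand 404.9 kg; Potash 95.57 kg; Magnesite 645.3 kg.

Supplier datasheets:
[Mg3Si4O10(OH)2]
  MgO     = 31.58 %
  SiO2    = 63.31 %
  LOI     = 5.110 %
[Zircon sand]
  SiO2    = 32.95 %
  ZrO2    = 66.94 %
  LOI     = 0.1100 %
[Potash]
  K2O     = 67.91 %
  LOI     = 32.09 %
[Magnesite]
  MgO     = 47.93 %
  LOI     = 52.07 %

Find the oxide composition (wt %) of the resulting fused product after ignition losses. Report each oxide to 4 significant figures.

Glass mass = 2519 kg (batch 2980 − LOI 460.8).
Composition: MgO 35.27%, SiO2 51.39%, K2O 2.577%, ZrO2 10.76%

Every computation runs at exact precision through the solve — working values appear rounded to 4 significant figures within the worked lines; a single rounding finalizes each reported result; derived quantities (four oxide percentages, LOI, net glass mass, yield, totals) are rebuilt in full float precision using the weight values for 2519 kg of glass as given in the problem or the answer.
Oxide-by-oxide delivered mass:
  MgO: 1834·0.3158 + 645.3·0.4793 = 888.5 kg
  SiO2: 1834·0.6331 + 404.9·0.3295 = 1295 kg
  K2O: 95.57·0.6791 = 64.90 kg
  ZrO2: 404.9·0.6694 = 271.0 kg
LOI: 1834·0.05110 + 404.9·0.001100 + 95.57·0.3209 + 645.3·0.5207 = 460.8 kg
batch − LOI leaves glass = 2980 − 460.8 = 2519 kg (consistent with Σ oxide mass)
percent by weight: oxide/glass ×100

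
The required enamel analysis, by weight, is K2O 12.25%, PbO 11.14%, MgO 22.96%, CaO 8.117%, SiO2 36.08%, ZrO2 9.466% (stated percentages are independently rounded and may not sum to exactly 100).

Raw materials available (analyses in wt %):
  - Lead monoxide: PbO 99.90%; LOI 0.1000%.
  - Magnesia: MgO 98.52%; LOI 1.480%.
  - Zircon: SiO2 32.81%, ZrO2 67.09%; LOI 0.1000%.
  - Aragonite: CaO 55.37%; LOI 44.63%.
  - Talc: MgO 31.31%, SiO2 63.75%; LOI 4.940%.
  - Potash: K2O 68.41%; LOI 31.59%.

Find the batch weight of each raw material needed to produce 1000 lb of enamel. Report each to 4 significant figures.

Batch per 1000 lb enamel:
  Lead monoxide: 111.5 lb
  Magnesia: 76.26 lb
  Zircon: 141.1 lb
  Aragonite: 146.6 lb
  Talc: 493.3 lb
  Potash: 179.1 lb
Total batch = 1148 lb; LOI loss = 147.8 lb; yield = 87.13%

In-progress results are shown rounded to four significant digits when written out; full precision is maintained through the solve; a single rounding completes each reported number. Derived quantities (six oxide percentages, the yield, glass mass, LOI, the totals) are computed at exact precision using the weight values on 1000 lb of glass, exactly as printed in the question or the answer.
The oxide mass targets at 1000 lb enamel:
  K2O: 12.25% × 1000 = 122.5 lb
  PbO: 11.14% × 1000 = 111.4 lb
  MgO: 22.96% × 1000 = 229.6 lb
  CaO: 8.117% × 1000 = 81.17 lb
  SiO2: 36.08% × 1000 = 360.8 lb
  ZrO2: 9.466% × 1000 = 94.66 lb
A balance pass over the oxides, working from each reported weight, under the basis named above (target by target, the sums agree net of answer rounding effects):
  K2O: 179.1·0.6841 = 122.5 lb (target 122.5 lb)
  PbO: 111.5·0.9990 = 111.4 lb (target 111.4 lb)
  MgO: 76.26·0.9852 + 493.3·0.3131 = 229.6 lb (target 229.6 lb)
  CaO: 146.6·0.5537 = 81.17 lb (target 81.17 lb)
  SiO2: 141.1·0.3281 + 493.3·0.6375 = 360.8 lb (target 360.8 lb)
  ZrO2: 141.1·0.6709 = 94.66 lb (target 94.66 lb)
Glass-mass sanity pass: the batch minus its LOI: 1000 lb (the Σ of target masses is 1000 lb; basis as stated: 1000 lb — any gap is answer rounding).
Summing the batch: Σ batch = 1148 lb; Σ batch·LOI gives LOI loss = 147.8 lb; yield = glass ÷ total batch = 87.13%.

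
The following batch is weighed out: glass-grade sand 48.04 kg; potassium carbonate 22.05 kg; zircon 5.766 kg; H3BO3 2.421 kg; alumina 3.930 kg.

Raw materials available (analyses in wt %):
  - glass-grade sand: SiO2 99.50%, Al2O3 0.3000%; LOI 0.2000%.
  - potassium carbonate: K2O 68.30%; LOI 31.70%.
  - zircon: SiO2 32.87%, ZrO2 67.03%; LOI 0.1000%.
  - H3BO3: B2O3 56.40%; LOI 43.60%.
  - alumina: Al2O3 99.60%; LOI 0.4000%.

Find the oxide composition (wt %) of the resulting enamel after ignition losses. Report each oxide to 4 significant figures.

Glass mass = 74.04 kg (batch 82.21 − LOI 8.163).
Composition: B2O3 1.844%, SiO2 67.12%, Al2O3 5.481%, ZrO2 5.220%, K2O 20.34%

In-progress results appear rounded to four significant digits on the page — the working math carries full float precision from start to finish — exactly one rounding lands on each reported result; derived quantities (the yield, glass mass, totals, the five compositions, LOI) are carried at exact precision using the weight values on 74.04 kg of glass precisely as stated by problem or answer.
Oxide masses out of the charge:
  B2O3: 2.421·0.5640 = 1.365 kg
  SiO2: 48.04·0.9950 + 5.766·0.3287 = 49.70 kg
  Al2O3: 48.04·0.003000 + 3.930·0.9960 = 4.058 kg
  ZrO2: 5.766·0.6703 = 3.865 kg
  K2O: 22.05·0.6830 = 15.06 kg
LOI: 48.04·0.002000 + 22.05·0.3170 + 5.766·0.001000 + 2.421·0.4360 + 3.930·0.004000 = 8.163 kg
batch − LOI leaves glass = 82.21 − 8.163 = 74.04 kg (consistent with Σ oxide mass)
percent share: oxide ÷ glass, ×100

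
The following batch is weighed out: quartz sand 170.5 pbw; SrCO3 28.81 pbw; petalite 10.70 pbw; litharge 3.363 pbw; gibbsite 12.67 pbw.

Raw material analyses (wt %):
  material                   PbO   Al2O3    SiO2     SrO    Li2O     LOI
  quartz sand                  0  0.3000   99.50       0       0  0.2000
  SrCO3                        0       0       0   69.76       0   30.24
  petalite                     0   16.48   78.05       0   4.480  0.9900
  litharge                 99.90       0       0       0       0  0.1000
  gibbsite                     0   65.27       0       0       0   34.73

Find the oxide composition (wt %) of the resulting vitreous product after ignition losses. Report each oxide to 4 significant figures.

Glass mass = 212.5 pbw (batch 226.0 − LOI 13.56).
Composition: PbO 1.581%, Al2O3 4.963%, SiO2 83.77%, SrO 9.459%, Li2O 0.2256%

The intermediate values appear, with 4-significant-digit rounding, in the printout — all internal work holds exact precision at all times. A single rounding finalizes each reported figure. All derived quantities are computed in full precision (net glass mass, LOI, five oxide percentages, the totals, the yield) starting from the weights per 212.5 pbw of glass, as they appear in the problem or the answer.
What the batch supplies per oxide:
  PbO: 3.363·0.9990 = 3.360 pbw
  Al2O3: 170.5·0.003000 + 10.70·0.1648 + 12.67·0.6527 = 10.54 pbw
  SiO2: 170.5·0.9950 + 10.70·0.7805 = 178.0 pbw
  SrO: 28.81·0.6976 = 20.10 pbw
  Li2O: 10.70·0.04480 = 0.4794 pbw
LOI: 170.5·0.002000 + 28.81·0.3024 + 10.70·0.009900 + 3.363·0.001000 + 12.67·0.3473 = 13.56 pbw
Resulting glass, batch − LOI: 226.0 − 13.56 = 212.5 pbw (= Σ oxide masses)
wt % = oxide mass / glass mass × 100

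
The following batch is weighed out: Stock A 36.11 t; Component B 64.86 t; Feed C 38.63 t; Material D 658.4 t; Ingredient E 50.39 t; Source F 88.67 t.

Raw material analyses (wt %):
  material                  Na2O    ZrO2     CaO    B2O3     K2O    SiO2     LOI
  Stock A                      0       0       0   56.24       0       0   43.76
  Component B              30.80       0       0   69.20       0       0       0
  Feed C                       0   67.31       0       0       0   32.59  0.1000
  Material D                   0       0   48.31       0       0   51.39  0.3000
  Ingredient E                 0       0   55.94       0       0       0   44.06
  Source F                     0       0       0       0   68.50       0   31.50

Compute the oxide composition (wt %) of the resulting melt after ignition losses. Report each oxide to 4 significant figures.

Glass mass = 869.1 t (batch 937.1 − LOI 67.95).
Composition: Na2O 2.299%, ZrO2 2.992%, CaO 39.84%, B2O3 7.501%, K2O 6.989%, SiO2 40.38%

Mid-chain values are printed (rounded to four significant figures) in the printout. Full float precision is kept end to end. Every reported figure carries a single rounding. All derived quantities are rebuilt in exact precision (net glass mass, the yield, ignition loss, the six compositions, the totals) starting from the weights on 869.1 t of glass, exactly as shown in the problem or the answer.
Delivered oxide masses:
  Na2O: 64.86·0.3080 = 19.98 t
  ZrO2: 38.63·0.6731 = 26.00 t
  CaO: 658.4·0.4831 + 50.39·0.5594 = 346.3 t
  B2O3: 36.11·0.5624 + 64.86·0.6920 = 65.19 t
  K2O: 88.67·0.6850 = 60.74 t
  SiO2: 38.63·0.3259 + 658.4·0.5139 = 350.9 t
LOI: 36.11·0.4376 + 38.63·0.001000 + 658.4·0.003000 + 50.39·0.4406 + 88.67·0.3150 = 67.95 t
Resulting glass, batch − LOI: 937.1 − 67.95 = 869.1 t (matching Σ of the oxides)
oxide / glass × 100 gives the wt %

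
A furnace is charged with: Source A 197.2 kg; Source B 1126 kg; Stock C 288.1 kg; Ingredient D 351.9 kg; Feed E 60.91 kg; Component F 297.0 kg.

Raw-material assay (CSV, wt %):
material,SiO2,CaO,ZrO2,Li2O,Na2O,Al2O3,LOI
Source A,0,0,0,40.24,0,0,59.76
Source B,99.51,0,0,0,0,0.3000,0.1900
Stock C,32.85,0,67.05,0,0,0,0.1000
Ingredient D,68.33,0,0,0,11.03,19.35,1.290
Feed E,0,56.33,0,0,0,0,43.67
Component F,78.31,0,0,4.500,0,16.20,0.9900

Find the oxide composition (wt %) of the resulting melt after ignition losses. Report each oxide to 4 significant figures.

Glass mass = 2167 kg (batch 2321 − LOI 154.4).
Composition: SiO2 77.91%, CaO 1.584%, ZrO2 8.915%, Li2O 4.279%, Na2O 1.791%, Al2O3 5.519%

All arithmetic maintains full float precision at each step — working values are rounded off to 4 significant digits when quoted — every reported figure sees exactly one rounding. The derived quantities are carried using the weight values for 2167 kg of glass at full precision (ignition loss, glass mass, six oxide percentages, totals, yield) exactly as shown in the question or the answer.
Mass of each oxide from the mix:
  SiO2: 1126·0.9951 + 288.1·0.3285 + 351.9·0.6833 + 297.0·0.7831 = 1688 kg
  CaO: 60.91·0.5633 = 34.31 kg
  ZrO2: 288.1·0.6705 = 193.2 kg
  Li2O: 197.2·0.4024 + 297.0·0.04500 = 92.72 kg
  Na2O: 351.9·0.1103 = 38.81 kg
  Al2O3: 1126·0.003000 + 351.9·0.1935 + 297.0·0.1620 = 119.6 kg
LOI: 197.2·0.5976 + 1126·0.001900 + 288.1·0.001000 + 351.9·0.01290 + 60.91·0.4367 + 297.0·0.009900 = 154.4 kg
Glass mass = batch − LOI = 2321 − 154.4 = 2167 kg (the oxide masses sum to this)
wt % = oxide mass / glass mass × 100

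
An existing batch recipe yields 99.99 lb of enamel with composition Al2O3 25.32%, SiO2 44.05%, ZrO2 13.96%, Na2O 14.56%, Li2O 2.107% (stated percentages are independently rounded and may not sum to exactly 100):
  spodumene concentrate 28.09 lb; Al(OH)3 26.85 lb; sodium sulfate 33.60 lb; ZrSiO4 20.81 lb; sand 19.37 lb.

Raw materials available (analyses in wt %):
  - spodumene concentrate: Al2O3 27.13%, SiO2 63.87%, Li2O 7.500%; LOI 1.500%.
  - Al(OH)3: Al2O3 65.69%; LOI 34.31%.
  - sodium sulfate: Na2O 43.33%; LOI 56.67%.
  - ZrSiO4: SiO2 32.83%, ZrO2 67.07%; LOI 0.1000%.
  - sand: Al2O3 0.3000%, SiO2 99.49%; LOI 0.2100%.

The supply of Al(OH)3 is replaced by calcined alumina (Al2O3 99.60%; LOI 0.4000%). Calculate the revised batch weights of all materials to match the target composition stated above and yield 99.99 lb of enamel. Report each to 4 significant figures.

Revised batch per 99.99 lb enamel:
  spodumene concentrate: 28.09 lb
  calcined alumina: 17.71 lb
  sodium sulfate: 33.60 lb
  ZrSiO4: 20.81 lb
  sand: 19.37 lb
Total batch = 119.6 lb; LOI loss = 19.59 lb

Each numeric step maintains full float precision at all times; rounding to four significant digits governs each mid-chain value as shown; each reported figure receives exactly one rounding; the derived quantities (the five compositions, net glass mass, ignition loss, totals, the yield) are computed in full float precision from the batch weights at 99.99 lb of glass, as written in the problem or answer text.
Per-oxide target masses for 99.99 lb enamel:
  Al2O3: 25.32% × 99.99 = 25.32 lb
  SiO2: 44.05% × 99.99 = 44.05 lb
  ZrO2: 13.96% × 99.99 = 13.96 lb
  Na2O: 14.56% × 99.99 = 14.56 lb
  Li2O: 2.107% × 99.99 = 2.107 lb
A balance pass over the oxides, on the weights just shown, under the basis named above (delivered sums recover each target given rounding of the digits):
  Al2O3: 28.09·0.2713 + 17.71·0.9960 + 19.37·0.003000 = 25.32 lb (target 25.32 lb)
  SiO2: 28.09·0.6387 + 20.81·0.3283 + 19.37·0.9949 = 44.04 lb (target 44.05 lb)
  ZrO2: 20.81·0.6707 = 13.96 lb (target 13.96 lb)
  Na2O: 33.60·0.4333 = 14.56 lb (target 14.56 lb)
  Li2O: 28.09·0.07500 = 2.107 lb (target 2.107 lb)
The glass-mass cross-check: batch Σ − ignition loss = 99.99 lb (summing oxide targets gives 99.99 lb; stated basis 99.99 lb — a pure rounding effect).
Batch total: Σ batch = 119.6 lb; Σ batch·LOI gives LOI loss = 19.59 lb; yield = glass ÷ total batch = 83.61%.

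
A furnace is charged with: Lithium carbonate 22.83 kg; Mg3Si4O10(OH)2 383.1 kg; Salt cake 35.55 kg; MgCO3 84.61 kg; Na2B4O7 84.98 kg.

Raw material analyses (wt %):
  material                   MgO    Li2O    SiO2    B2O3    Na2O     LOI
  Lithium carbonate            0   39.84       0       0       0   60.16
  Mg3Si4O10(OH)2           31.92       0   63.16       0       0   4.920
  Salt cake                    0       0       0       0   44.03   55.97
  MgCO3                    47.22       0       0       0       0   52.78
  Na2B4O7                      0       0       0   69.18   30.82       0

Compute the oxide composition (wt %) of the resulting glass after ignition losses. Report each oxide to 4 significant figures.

The working math runs at exact precision throughout. Intermediates are printed with 4-significant-digit rounding in the printout — every reported number takes a single rounding. The derived quantities are recomputed using the weight values per 513.9 kg of glass at exact precision (yield, totals, LOI, the five compositions, net glass mass), exactly as printed in problem or answer.
Delivered oxide masses:
  MgO: 383.1·0.3192 + 84.61·0.4722 = 162.2 kg
  Li2O: 22.83·0.3984 = 9.095 kg
  SiO2: 383.1·0.6316 = 242.0 kg
  B2O3: 84.98·0.6918 = 58.79 kg
  Na2O: 35.55·0.4403 + 84.98·0.3082 = 41.84 kg
LOI: 22.83·0.6016 + 383.1·0.04920 + 35.55·0.5597 + 84.61·0.5278 = 97.14 kg
Resulting glass, batch − LOI: 611.1 − 97.14 = 513.9 kg (= the summed oxide contributions)
wt %: oxide over glass, times 100

Glass mass = 513.9 kg (batch 611.1 − LOI 97.14).
Composition: MgO 31.57%, Li2O 1.770%, SiO2 47.08%, B2O3 11.44%, Na2O 8.142%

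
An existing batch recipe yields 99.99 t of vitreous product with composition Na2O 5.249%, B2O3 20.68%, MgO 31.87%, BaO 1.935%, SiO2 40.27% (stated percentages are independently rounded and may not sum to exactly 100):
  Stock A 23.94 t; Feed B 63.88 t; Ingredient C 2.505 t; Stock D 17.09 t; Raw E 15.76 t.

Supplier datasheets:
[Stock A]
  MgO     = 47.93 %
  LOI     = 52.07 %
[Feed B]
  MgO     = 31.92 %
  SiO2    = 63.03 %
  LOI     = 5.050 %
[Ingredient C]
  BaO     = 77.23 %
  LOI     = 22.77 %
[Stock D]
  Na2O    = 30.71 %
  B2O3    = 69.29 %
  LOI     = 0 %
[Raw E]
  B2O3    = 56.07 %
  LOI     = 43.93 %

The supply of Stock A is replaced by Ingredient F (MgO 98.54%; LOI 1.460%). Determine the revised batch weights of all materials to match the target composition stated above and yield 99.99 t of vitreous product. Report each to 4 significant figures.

Every computation runs at full float precision at every stage. Intermediates are displayed, with 4-significant-digit rounding, in the working — every reported result is rounded exactly once — derived quantities (the totals, the yield, LOI, five oxide percentages, net glass mass) are recomputed in exact precision using the weight values for 99.99 t of glass as quoted within the question or the answer.
Target oxide masses per 99.99 t vitreous product:
  Na2O: 5.249% × 99.99 = 5.248 t
  B2O3: 20.68% × 99.99 = 20.68 t
  MgO: 31.87% × 99.99 = 31.87 t
  BaO: 1.935% × 99.99 = 1.935 t
  SiO2: 40.27% × 99.99 = 40.27 t
Verifying the oxide balance applying the batch weights above, for the quoted basis mass (sum by sum, the targets are met within answer rounding):
  Na2O: 17.09·0.3071 = 5.248 t (target 5.248 t)
  B2O3: 17.09·0.6929 + 15.76·0.5607 = 20.68 t (target 20.68 t)
  MgO: 11.65·0.9854 + 63.88·0.3192 = 31.87 t (target 31.87 t)
  BaO: 2.505·0.7723 = 1.935 t (target 1.935 t)
  SiO2: 63.88·0.6303 = 40.26 t (target 40.27 t)
Glass-mass bookkeeping: total batch − LOI = 100.0 t (per-oxide target masses sum to 99.99 t; against the stated basis, 99.99 t — differing by rounding only).
Total batch = Σ batch = 110.9 t; LOI loss = Σ batch·LOI = 10.89 t; yield, glass over the total, = 90.18%.

Revised batch per 99.99 t vitreous product:
  Ingredient F: 11.65 t
  Feed B: 63.88 t
  Ingredient C: 2.505 t
  Stock D: 17.09 t
  Raw E: 15.76 t
Total batch = 110.9 t; LOI loss = 10.89 t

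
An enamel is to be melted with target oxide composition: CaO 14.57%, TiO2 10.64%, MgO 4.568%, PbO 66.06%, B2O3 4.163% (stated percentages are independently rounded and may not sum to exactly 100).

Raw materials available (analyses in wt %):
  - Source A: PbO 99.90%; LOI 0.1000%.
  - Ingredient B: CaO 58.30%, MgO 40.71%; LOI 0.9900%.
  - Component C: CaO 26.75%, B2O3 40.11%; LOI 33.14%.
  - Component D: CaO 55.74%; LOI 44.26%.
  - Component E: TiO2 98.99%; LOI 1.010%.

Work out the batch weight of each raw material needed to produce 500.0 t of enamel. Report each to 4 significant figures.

Each numeric step keeps full float precision from first step to last — in-progress results are shown (rounded to four significant figures) on the page — every reported figure is rounded just once — the derived quantities are rebuilt in full precision (net glass mass, ignition loss, the five compositions, totals, yield) using the weight values for 500.0 t of glass exactly as printed in either problem or answer.
Target masses of each oxide per 500.0 t enamel:
  CaO: 14.57% × 500.0 = 72.85 t
  TiO2: 10.64% × 500.0 = 53.20 t
  MgO: 4.568% × 500.0 = 22.84 t
  PbO: 66.06% × 500.0 = 330.3 t
  B2O3: 4.163% × 500.0 = 20.82 t
Per-oxide balance check on the weights just shown, for the quoted basis mass (sum by sum, the targets are met net of answer rounding effects):
  CaO: 56.10·0.5830 + 51.89·0.2675 + 47.11·0.5574 = 72.85 t (target 72.85 t)
  TiO2: 53.74·0.9899 = 53.20 t (target 53.20 t)
  MgO: 56.10·0.4071 = 22.84 t (target 22.84 t)
  PbO: 330.6·0.9990 = 330.3 t (target 330.3 t)
  B2O3: 51.89·0.4011 = 20.81 t (target 20.82 t)
Auditing the glass mass value: total batch − LOI = 500.0 t (per-oxide target masses sum to 500.0 t; versus the stated basis of 500.0 t — any gap is answer rounding).
Total batch = Σ batch = 539.4 t; ignition loss, Σ(batch × LOI) = 39.48 t; yield = glass ÷ total batch = 92.68%.

Batch per 500.0 t enamel:
  Source A: 330.6 t
  Ingredient B: 56.10 t
  Component C: 51.89 t
  Component D: 47.11 t
  Component E: 53.74 t
Total batch = 539.4 t; LOI loss = 39.48 t; yield = 92.68%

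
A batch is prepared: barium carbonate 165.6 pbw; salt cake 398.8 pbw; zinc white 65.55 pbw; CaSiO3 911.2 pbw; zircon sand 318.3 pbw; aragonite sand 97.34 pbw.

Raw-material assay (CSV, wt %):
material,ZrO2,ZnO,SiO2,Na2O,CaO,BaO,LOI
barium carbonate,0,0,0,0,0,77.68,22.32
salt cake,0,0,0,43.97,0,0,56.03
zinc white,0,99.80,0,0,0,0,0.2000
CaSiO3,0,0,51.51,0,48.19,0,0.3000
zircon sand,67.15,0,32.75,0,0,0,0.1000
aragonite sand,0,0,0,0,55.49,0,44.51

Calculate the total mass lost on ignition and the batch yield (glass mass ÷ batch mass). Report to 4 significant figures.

LOI loss = 306.9 pbw; glass = 1650 pbw; yield = 84.32%

Exact precision is held through the solve — in-progress results are displayed (rounded to 4 significant digits) on the page. Every reported figure carries a single rounding. Derived quantities (ignition loss, glass mass, the yield, totals, six oxide percentages) are carried at full float precision using the weight values at 1650 pbw of glass as they appear in the problem or answer text.
Ignition loss by material:
  barium carbonate: 165.6 × 0.2232 = 36.96 pbw
  salt cake: 398.8 × 0.5603 = 223.4 pbw
  zinc white: 65.55 × 0.002000 = 0.1311 pbw
  CaSiO3: 911.2 × 0.003000 = 2.734 pbw
  zircon sand: 318.3 × 0.001000 = 0.3183 pbw
  aragonite sand: 97.34 × 0.4451 = 43.33 pbw
Total LOI = 306.9 pbw
Glass = batch − LOI = 1957 − 306.9 = 1650 pbw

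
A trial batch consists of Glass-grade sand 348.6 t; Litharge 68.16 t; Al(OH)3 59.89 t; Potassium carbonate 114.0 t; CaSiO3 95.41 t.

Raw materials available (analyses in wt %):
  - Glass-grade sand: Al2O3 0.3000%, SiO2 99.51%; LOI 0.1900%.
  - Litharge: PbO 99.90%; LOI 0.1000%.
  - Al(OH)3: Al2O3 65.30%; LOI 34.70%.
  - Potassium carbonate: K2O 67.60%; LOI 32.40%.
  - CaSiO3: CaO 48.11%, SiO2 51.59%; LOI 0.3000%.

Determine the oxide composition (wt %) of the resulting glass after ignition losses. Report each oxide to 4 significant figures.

All arithmetic maintains full float precision through every step — values along the way appear (rounded to four significant digits) on the page — each reported number takes exactly one rounding. Derived quantities (LOI, five oxide percentages, net glass mass, the yield, totals) are re-derived in full precision from the batch weights at 627.3 t of glass, as given in the problem or answer text.
Per-oxide mass from batch:
  CaO: 95.41·0.4811 = 45.90 t
  Al2O3: 348.6·0.003000 + 59.89·0.6530 = 40.15 t
  PbO: 68.16·0.9990 = 68.09 t
  K2O: 114.0·0.6760 = 77.06 t
  SiO2: 348.6·0.9951 + 95.41·0.5159 = 396.1 t
LOI: 348.6·0.001900 + 68.16·0.001000 + 59.89·0.3470 + 114.0·0.3240 + 95.41·0.003000 = 58.73 t
Net of LOI, the glass mass = 686.1 − 58.73 = 627.3 t (equal to the oxide-mass sum)
wt % = 100 × oxide mass / glass mass

Glass mass = 627.3 t (batch 686.1 − LOI 58.73).
Composition: CaO 7.317%, Al2O3 6.401%, PbO 10.85%, K2O 12.28%, SiO2 63.14%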